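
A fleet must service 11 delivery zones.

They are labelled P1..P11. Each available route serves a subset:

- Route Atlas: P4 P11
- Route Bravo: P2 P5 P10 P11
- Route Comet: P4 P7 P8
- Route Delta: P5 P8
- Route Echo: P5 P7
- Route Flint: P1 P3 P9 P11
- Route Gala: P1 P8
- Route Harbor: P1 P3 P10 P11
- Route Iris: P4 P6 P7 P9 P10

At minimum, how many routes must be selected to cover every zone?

Take {Bravo, Delta, Flint, Iris}. Their union is {P1, P2, P3, P4, P5, P6, P7, P8, P9, P10, P11}, which is all 11 zones.
No 3 of the 9 routes cover everything (all 84 combinations miss at least one zone), so 4 is optimal.

4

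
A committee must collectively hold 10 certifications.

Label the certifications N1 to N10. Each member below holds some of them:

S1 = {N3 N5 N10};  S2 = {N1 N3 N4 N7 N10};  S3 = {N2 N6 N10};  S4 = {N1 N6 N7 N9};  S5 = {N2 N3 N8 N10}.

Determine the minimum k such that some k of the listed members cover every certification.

S1 and S2 and S4 and S5 together: S1 ∪ S2 ∪ S4 ∪ S5 = {N1, N2, N3, N4, N5, N6, N7, N8, N9, N10} — every certification is covered.
Only S2 contains N4, so S2 is forced; the remaining 5 certifications need at least 3 more members (each remaining member adds at most 2) — so at least 4 members are needed, and 4 is optimal.

4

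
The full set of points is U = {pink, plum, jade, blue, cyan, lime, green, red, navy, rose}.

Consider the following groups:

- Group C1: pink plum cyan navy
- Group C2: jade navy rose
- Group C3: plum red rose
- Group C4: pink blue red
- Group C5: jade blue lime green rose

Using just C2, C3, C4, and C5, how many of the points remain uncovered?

Union of C2, C3, C4, C5 = {pink, plum, jade, blue, lime, green, red, navy, rose}.
Not covered: cyan — 1 point.

1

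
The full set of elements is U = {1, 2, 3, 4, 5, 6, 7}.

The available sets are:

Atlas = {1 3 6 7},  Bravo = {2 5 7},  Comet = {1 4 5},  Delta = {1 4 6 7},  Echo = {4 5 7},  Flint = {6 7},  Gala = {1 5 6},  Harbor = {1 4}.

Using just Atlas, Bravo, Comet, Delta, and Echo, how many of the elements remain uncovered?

Union of Atlas, Bravo, Comet, Delta, Echo = {1, 2, 3, 4, 5, 6, 7} — that's every element, so 0 are uncovered.

0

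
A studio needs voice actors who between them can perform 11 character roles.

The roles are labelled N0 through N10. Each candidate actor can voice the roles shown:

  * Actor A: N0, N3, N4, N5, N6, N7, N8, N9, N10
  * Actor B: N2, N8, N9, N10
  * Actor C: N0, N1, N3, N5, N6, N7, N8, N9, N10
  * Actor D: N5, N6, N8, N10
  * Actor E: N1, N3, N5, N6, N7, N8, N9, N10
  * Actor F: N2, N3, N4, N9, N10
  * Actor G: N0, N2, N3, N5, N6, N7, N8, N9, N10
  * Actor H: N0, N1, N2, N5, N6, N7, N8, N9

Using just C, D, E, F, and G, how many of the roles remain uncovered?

0

Union of C, D, E, F, G = {N0, N1, N2, N3, N4, N5, N6, N7, N8, N9, N10} — that's every role, so 0 are uncovered.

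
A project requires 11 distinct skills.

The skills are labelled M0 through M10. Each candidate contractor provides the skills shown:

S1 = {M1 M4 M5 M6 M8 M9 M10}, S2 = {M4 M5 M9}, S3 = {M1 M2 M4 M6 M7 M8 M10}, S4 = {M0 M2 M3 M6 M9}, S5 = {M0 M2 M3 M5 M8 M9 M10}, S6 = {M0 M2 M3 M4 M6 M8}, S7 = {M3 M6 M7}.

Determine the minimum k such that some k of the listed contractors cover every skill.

S3 and S5 together: S3 ∪ S5 = {M0, M1, M2, M3, M4, M5, M6, M7, M8, M9, M10} — every skill is covered.
No single contractor has all 11 skills (the largest, S1, has 7), so 2 is optimal.

2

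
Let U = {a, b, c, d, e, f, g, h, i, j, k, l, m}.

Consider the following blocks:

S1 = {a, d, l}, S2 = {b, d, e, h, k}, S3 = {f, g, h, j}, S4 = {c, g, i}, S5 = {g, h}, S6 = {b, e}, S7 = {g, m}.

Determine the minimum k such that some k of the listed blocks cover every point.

5

S1, S2, S3, S4, and S7 cover everything between them: the union {a, b, c, d, e, f, g, h, i, j, k, l, m} is all of U.
No 4 of the 7 blocks cover everything (all 35 combinations miss at least one point), so 5 is optimal.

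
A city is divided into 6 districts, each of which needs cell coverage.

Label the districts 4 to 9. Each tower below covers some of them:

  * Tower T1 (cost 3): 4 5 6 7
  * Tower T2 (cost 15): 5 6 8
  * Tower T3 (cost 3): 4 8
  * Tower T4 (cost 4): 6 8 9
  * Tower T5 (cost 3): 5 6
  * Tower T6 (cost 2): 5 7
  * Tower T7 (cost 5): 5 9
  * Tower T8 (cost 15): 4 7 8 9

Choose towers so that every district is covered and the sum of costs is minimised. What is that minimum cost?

T1, T4 together cover every district (T1 ∪ T4 = {4, 5, 6, 7, 8, 9}); total cost 3 + 4 = 7.
No covering selection has total cost below 7.

7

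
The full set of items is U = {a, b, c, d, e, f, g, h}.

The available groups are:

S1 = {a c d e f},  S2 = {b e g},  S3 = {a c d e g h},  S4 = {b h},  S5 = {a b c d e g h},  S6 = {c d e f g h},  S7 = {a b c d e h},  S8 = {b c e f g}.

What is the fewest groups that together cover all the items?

Take {S5, S6}. Their union is {a, b, c, d, e, f, g, h}, which is all 8 items.
No single group has all 8 items (the largest, S5, has 7), so 2 is optimal.

2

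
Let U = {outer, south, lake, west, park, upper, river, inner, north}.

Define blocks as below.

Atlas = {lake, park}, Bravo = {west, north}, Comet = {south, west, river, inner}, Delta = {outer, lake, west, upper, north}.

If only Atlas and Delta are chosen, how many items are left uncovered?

Union of Atlas, Delta = {outer, lake, west, park, upper, north}.
Not covered: south, river, inner — 3 items.

3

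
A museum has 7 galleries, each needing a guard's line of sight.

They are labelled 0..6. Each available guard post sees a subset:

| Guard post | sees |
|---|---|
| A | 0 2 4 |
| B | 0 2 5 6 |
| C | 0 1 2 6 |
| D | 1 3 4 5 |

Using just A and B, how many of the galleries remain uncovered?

Union of A, B = {0, 2, 4, 5, 6}.
Not covered: 1, 3 — 2 galleries.

2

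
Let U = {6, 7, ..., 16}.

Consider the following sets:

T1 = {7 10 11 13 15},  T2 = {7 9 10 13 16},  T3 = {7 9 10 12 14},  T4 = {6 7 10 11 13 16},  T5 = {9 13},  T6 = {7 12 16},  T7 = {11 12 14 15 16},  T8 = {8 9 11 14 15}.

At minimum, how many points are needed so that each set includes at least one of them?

Take H = {7, 9, 15}. Each listed set contains at least one of these, so H is a hitting set of size 3.
No choice of 2 points meets every set, so 3 is the minimum.

3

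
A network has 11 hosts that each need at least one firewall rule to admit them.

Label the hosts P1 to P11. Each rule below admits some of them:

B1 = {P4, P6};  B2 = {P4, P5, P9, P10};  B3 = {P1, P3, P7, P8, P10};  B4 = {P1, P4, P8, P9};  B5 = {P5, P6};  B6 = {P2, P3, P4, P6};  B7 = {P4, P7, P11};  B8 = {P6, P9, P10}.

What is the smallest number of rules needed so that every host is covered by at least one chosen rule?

Take {B2, B4, B6, B7}. Their union is {P1, P2, P3, P4, P5, P6, P7, P8, P9, P10, P11}, which is all 11 hosts.
No 3 of the 8 rules cover everything (all 56 combinations miss at least one host), so 4 is optimal.

4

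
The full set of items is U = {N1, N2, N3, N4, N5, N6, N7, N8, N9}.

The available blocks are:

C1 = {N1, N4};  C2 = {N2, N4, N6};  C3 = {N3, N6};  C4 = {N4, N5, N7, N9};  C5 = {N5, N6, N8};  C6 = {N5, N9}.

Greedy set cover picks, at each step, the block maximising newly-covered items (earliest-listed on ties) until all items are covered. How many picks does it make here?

Greedy: pick C4 (covers 4 new) → pick C2 (covers 2 new) → pick C1 (covers 1 new) → pick C3 (covers 1 new) → pick C5 (covers 1 new). Total picks: 5.

5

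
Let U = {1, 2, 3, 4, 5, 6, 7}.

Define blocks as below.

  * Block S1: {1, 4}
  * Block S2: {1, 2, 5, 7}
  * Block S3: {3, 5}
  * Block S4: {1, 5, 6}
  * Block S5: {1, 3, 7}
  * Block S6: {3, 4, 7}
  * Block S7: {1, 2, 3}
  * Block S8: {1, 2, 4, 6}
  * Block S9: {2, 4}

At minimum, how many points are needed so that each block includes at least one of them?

3

The 3 points {1, 2, 3} hit every block.
No choice of 2 points meets every block, so 3 is the minimum.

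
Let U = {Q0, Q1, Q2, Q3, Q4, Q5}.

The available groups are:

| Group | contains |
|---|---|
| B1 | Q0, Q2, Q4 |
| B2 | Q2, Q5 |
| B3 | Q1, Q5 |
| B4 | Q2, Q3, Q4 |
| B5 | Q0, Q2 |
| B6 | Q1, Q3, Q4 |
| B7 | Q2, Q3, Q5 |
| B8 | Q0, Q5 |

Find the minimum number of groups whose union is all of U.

3

B5 and B6 and B8 together: B5 ∪ B6 ∪ B8 = {Q0, Q1, Q2, Q3, Q4, Q5} — every element is covered.
No 2 of the 8 groups cover everything (all 28 combinations miss at least one element), so 3 is optimal.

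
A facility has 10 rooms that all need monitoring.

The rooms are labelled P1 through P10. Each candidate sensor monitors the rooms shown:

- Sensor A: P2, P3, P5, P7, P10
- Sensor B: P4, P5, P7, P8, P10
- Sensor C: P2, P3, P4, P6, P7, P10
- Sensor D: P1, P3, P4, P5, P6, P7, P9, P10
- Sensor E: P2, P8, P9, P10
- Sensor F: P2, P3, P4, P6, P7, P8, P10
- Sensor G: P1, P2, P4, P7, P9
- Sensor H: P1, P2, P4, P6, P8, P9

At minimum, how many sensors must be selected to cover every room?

Take {D, F}. Their union is {P1, P2, P3, P4, P5, P6, P7, P8, P9, P10}, which is all 10 rooms.
No single sensor has all 10 rooms (the largest, D, has 8), so 2 is optimal.

2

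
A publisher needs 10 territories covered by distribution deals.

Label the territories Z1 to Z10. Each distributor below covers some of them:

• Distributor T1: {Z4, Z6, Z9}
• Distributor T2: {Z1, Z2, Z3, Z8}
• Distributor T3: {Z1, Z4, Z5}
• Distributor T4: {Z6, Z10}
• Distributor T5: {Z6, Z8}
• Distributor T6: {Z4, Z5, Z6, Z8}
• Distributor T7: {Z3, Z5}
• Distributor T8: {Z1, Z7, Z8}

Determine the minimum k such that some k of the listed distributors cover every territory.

5

T1 and T2 and T4 and T6 and T8 together: T1 ∪ T2 ∪ T4 ∪ T6 ∪ T8 = {Z1, Z2, Z3, Z4, Z5, Z6, Z7, Z8, Z9, Z10} — every territory is covered.
No 4 of the 8 distributors cover everything (all 70 combinations miss at least one territory), so 5 is optimal.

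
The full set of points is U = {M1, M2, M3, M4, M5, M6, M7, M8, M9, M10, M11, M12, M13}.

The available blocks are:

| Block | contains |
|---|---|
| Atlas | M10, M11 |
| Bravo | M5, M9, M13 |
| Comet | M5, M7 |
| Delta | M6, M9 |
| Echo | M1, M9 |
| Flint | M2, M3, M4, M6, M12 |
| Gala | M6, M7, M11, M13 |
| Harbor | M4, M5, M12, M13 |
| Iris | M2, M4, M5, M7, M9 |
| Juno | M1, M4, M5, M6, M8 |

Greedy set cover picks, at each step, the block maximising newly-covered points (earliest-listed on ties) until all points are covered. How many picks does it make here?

5

Greedy: pick Flint (covers 5 new) → pick Bravo (covers 3 new) → pick Atlas (covers 2 new) → pick Juno (covers 2 new) → pick Comet (covers 1 new). Total picks: 5.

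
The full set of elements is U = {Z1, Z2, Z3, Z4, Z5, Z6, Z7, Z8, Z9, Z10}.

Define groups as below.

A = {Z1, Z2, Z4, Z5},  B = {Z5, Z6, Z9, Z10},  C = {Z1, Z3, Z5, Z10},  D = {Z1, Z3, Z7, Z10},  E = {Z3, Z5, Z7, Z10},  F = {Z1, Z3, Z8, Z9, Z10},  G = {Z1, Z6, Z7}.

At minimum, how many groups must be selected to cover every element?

A and F and G together: A ∪ F ∪ G = {Z1, Z2, Z3, Z4, Z5, Z6, Z7, Z8, Z9, Z10} — every element is covered.
Only A contains Z2, so A is forced; the remaining 6 elements need at least 2 more groups (each remaining group adds at most 4) — so at least 3 groups are needed, and 3 is optimal.

3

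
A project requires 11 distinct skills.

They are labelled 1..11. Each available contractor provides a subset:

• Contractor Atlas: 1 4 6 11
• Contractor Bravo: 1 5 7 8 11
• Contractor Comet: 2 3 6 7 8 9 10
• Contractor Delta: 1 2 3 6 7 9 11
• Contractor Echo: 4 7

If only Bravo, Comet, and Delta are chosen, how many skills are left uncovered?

Union of Bravo, Comet, Delta = {1, 2, 3, 5, 6, 7, 8, 9, 10, 11}.
Not covered: 4 — 1 skill.

1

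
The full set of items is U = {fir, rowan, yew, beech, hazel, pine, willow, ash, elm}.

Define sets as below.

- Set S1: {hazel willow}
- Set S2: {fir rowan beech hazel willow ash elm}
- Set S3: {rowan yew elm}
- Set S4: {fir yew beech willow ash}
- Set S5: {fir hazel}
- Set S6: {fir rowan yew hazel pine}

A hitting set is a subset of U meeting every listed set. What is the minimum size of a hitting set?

H = {yew, hazel} meets every set (each contains at least one member of H), and |H| = 2.
The sets S3, S5 are pairwise disjoint, so any hitting set needs a separate item for each — at least 2. Hence 2 is optimal.

2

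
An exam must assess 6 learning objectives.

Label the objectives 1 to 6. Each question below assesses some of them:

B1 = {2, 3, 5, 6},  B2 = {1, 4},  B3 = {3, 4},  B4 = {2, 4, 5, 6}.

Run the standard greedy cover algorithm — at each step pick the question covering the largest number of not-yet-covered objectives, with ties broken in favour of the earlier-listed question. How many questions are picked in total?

2

Greedy: pick B1 (covers 4 new) → pick B2 (covers 2 new). Total picks: 2.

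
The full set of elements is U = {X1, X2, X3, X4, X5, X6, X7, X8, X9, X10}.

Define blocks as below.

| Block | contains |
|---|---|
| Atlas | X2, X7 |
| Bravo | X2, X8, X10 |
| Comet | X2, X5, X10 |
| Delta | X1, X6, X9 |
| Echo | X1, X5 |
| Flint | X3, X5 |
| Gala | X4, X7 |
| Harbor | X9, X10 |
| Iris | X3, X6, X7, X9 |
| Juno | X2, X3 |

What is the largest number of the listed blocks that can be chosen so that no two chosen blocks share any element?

4

Bravo, Delta, Flint, Gala are pairwise disjoint (Bravo={X2,X8,X10}; Delta={X1,X6,X9}; Flint={X3,X5}; Gala={X4,X7}).
Every remaining block overlaps one of these, and no 5 of the listed blocks are pairwise disjoint, so 4 is the maximum.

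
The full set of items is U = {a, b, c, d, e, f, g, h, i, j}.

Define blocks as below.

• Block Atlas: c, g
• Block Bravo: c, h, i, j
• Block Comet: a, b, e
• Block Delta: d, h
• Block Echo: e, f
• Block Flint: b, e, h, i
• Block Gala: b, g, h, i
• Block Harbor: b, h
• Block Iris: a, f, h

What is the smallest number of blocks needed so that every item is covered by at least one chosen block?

5

Bravo and Delta and Echo and Gala and Iris together: Bravo ∪ Delta ∪ Echo ∪ Gala ∪ Iris = {a, b, c, d, e, f, g, h, i, j} — every item is covered.
No 4 of the 9 blocks cover everything (all 126 combinations miss at least one item), so 5 is optimal.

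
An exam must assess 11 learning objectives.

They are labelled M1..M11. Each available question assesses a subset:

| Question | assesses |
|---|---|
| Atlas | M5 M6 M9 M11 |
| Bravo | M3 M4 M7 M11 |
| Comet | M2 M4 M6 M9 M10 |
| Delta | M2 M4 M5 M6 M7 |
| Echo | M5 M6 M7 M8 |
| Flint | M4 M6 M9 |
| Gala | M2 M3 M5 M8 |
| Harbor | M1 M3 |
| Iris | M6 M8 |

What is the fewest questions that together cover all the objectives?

Atlas and Comet and Echo and Harbor together: Atlas ∪ Comet ∪ Echo ∪ Harbor = {M1, M2, M3, M4, M5, M6, M7, M8, M9, M10, M11} — every objective is covered.
No 3 of the 9 questions cover everything (all 84 combinations miss at least one objective), so 4 is optimal.

4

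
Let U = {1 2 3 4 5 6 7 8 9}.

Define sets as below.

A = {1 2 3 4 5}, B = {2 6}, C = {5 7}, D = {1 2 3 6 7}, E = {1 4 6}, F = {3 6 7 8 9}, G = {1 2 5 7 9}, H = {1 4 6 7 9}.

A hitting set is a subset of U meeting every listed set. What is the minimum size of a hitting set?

2

The 2 points {5, 6} hit every set.
The sets B, C are pairwise disjoint, so any hitting set needs a separate point for each — at least 2. Hence 2 is optimal.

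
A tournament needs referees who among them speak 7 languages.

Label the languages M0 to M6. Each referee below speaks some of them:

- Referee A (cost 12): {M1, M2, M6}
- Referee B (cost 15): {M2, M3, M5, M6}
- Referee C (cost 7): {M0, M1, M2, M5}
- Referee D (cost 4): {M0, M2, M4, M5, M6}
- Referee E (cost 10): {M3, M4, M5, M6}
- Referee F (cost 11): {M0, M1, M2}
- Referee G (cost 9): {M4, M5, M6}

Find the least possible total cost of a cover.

17

C, E together cover every language (C ∪ E = {M0, M1, M2, M3, M4, M5, M6}); total cost 7 + 10 = 17.
The greedy pick D, C, E costs 21; no covering selection beats 17.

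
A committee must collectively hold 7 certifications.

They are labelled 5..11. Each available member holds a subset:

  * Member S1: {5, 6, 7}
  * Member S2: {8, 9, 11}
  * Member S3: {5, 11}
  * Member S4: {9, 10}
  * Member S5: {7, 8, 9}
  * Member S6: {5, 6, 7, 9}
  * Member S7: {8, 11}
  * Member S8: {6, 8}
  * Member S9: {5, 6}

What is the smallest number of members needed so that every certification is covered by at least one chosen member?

3

S1 and S2 and S4 together: S1 ∪ S2 ∪ S4 = {5, 6, 7, 8, 9, 10, 11} — every certification is covered.
Only S4 contains 10, so S4 is forced; the remaining 5 certifications need at least 2 more members (each remaining member adds at most 3) — so at least 3 members are needed, and 3 is optimal.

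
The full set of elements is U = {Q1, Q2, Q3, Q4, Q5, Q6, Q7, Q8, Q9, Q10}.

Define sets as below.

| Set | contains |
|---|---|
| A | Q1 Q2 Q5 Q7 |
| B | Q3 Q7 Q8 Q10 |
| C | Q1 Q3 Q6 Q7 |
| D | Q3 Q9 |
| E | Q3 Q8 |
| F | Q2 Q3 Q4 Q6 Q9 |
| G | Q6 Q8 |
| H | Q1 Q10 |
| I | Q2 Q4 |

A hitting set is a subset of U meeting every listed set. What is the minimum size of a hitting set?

The 4 elements {Q1, Q3, Q4, Q8} hit every set.
The sets D, G, H, I are pairwise disjoint, so any hitting set needs a separate element for each — at least 4. Hence 4 is optimal.

4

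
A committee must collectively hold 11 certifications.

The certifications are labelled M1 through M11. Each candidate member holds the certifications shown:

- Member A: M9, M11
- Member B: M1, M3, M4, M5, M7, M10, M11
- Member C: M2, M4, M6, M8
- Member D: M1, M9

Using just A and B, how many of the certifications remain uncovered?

Union of A, B = {M1, M3, M4, M5, M7, M9, M10, M11}.
Not covered: M2, M6, M8 — 3 certifications.

3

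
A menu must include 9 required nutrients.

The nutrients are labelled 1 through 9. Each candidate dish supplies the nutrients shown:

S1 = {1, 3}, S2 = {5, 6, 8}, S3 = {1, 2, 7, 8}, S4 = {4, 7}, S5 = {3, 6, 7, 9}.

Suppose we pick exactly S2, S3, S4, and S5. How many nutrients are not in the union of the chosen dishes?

Union of S2, S3, S4, S5 = {1, 2, 3, 4, 5, 6, 7, 8, 9} — that's every nutrient, so 0 are uncovered.

0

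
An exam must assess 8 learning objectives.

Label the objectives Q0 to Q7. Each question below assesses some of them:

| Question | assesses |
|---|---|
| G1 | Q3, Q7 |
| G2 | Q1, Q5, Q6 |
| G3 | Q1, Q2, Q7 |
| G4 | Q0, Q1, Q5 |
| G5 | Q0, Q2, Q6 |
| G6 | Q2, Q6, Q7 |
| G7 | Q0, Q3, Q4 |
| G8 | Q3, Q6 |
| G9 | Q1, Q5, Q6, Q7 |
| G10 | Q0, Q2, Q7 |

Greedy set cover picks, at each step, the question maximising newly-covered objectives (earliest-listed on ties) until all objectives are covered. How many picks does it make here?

3

Greedy: pick G9 (covers 4 new) → pick G7 (covers 3 new) → pick G3 (covers 1 new). Total picks: 3.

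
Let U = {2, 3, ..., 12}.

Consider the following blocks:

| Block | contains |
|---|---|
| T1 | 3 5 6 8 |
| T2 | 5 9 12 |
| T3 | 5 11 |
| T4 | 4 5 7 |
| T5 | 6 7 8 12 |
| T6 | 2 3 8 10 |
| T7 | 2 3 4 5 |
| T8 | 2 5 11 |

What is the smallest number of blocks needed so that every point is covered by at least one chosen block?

Take {T2, T3, T5, T6, T7}. Their union is {2, 3, 4, 5, 6, 7, 8, 9, 10, 11, 12}, which is all 11 points.
No 4 of the 8 blocks cover everything (all 70 combinations miss at least one point), so 5 is optimal.

5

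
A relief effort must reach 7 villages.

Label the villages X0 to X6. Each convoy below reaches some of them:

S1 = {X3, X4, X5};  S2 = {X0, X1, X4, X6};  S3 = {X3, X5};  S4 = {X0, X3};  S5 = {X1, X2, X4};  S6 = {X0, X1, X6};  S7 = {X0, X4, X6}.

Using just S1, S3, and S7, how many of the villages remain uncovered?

Union of S1, S3, S7 = {X0, X3, X4, X5, X6}.
Not covered: X1, X2 — 2 villages.

2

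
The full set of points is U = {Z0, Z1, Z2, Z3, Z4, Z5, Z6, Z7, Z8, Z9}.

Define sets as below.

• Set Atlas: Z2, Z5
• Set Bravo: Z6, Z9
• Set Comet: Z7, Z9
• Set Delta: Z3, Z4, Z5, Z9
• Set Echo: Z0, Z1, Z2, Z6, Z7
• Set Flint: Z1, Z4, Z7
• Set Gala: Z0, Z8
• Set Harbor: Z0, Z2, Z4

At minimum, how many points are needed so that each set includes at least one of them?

4

Take H = {Z2, Z7, Z8, Z9}. Each listed set contains at least one of these, so H is a hitting set of size 4.
The sets Atlas, Bravo, Flint, Gala are pairwise disjoint, so any hitting set needs a separate point for each — at least 4. Hence 4 is optimal.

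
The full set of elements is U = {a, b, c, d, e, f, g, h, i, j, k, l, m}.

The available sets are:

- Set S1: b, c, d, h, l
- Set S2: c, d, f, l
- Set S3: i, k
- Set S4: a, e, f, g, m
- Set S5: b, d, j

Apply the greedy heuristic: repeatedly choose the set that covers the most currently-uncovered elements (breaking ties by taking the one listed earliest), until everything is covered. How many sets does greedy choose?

4

Greedy: pick S1 (covers 5 new) → pick S4 (covers 5 new) → pick S3 (covers 2 new) → pick S5 (covers 1 new). Total picks: 4.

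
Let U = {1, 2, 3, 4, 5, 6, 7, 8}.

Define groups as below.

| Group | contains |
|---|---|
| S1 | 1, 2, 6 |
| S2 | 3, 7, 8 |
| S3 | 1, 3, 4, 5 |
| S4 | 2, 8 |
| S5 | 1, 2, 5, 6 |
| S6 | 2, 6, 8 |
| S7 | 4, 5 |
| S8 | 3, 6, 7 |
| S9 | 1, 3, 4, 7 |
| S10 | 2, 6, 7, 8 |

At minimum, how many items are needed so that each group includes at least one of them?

The 3 items {2, 3, 4} hit every group.
The groups S1, S2, S7 are pairwise disjoint, so any hitting set needs a separate item for each — at least 3. Hence 3 is optimal.

3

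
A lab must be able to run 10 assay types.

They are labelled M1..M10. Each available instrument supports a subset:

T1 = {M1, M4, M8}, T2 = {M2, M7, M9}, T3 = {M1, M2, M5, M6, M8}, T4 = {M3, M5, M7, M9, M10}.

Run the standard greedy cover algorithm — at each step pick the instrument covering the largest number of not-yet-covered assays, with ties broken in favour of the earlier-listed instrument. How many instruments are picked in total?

Greedy: pick T3 (covers 5 new) → pick T4 (covers 4 new) → pick T1 (covers 1 new). Total picks: 3.

3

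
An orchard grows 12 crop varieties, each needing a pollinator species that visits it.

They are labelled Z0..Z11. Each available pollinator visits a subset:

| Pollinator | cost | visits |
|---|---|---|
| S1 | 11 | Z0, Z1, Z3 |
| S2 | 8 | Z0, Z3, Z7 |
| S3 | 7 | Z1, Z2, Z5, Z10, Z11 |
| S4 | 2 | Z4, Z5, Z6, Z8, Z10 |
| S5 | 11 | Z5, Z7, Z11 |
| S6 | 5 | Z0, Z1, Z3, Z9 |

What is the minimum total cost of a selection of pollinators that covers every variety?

S2, S3, S4, S6 together cover every variety (S2 ∪ S3 ∪ S4 ∪ S6 = {Z0, Z1, Z2, Z3, Z4, Z5, Z6, Z7, Z8, Z9, Z10, Z11}); total cost 8 + 7 + 2 + 5 = 22.
No covering selection has total cost below 22.

22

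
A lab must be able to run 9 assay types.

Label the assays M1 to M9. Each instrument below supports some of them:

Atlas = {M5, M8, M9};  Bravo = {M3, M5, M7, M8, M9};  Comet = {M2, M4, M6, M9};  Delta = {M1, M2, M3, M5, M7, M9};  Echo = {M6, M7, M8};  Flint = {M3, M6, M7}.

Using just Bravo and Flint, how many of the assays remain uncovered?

Union of Bravo, Flint = {M3, M5, M6, M7, M8, M9}.
Not covered: M1, M2, M4 — 3 assays.

3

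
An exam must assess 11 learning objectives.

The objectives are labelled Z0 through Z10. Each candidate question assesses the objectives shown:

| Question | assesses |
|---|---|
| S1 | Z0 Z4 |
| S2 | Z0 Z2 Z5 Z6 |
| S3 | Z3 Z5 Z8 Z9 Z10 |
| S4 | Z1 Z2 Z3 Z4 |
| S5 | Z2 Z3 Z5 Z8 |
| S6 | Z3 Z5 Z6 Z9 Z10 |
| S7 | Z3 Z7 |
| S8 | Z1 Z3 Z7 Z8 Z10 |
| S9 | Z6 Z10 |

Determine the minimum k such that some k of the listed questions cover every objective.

S1 and S2 and S6 and S8 together: S1 ∪ S2 ∪ S6 ∪ S8 = {Z0, Z1, Z2, Z3, Z4, Z5, Z6, Z7, Z8, Z9, Z10} — every objective is covered.
No 3 of the 9 questions cover everything (all 84 combinations miss at least one objective), so 4 is optimal.

4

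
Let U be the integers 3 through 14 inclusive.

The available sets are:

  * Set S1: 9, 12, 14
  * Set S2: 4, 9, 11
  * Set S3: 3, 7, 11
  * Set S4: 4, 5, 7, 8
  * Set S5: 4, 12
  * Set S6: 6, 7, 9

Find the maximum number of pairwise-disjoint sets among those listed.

2

S3, S5 are pairwise disjoint (S3={3,7,11}; S5={4,12}).
Every remaining set overlaps one of these, and no 3 of the listed sets are pairwise disjoint, so 2 is the maximum.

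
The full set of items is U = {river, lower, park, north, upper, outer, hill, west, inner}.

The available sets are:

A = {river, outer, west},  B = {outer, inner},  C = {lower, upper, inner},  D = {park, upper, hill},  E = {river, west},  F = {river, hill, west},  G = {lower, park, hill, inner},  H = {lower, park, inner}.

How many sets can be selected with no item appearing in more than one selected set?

B, D, E are pairwise disjoint (B={outer,inner}; D={park,upper,hill}; E={river,west}).
Every remaining set overlaps one of these, and no 4 of the listed sets are pairwise disjoint, so 3 is the maximum.

3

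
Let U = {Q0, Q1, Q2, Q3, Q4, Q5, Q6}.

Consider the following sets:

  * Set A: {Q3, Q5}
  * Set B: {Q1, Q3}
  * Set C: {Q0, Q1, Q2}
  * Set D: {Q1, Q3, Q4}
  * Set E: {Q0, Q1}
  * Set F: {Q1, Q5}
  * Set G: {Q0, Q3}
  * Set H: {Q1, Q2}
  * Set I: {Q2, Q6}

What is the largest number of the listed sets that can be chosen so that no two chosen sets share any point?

3

F, G, I are pairwise disjoint (F={Q1,Q5}; G={Q0,Q3}; I={Q2,Q6}).
Every remaining set overlaps one of these, and no 4 of the listed sets are pairwise disjoint, so 3 is the maximum.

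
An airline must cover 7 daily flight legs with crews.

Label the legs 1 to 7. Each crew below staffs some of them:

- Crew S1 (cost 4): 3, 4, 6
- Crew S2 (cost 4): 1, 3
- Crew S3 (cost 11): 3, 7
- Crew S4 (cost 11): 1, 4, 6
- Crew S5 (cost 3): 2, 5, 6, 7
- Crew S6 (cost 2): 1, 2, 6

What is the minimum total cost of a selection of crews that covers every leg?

S1, S5, S6 together cover every leg (S1 ∪ S5 ∪ S6 = {1, 2, 3, 4, 5, 6, 7}); total cost 4 + 3 + 2 = 9.
No covering selection has total cost below 9.

9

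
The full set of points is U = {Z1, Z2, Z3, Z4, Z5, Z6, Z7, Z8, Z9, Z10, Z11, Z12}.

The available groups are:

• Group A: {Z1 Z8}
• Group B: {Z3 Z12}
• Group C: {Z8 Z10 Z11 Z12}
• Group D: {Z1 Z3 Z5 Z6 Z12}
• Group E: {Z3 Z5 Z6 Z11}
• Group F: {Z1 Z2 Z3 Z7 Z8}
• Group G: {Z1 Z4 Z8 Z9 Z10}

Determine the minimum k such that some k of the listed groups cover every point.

Take {B, E, F, G}. Their union is {Z1, Z2, Z3, Z4, Z5, Z6, Z7, Z8, Z9, Z10, Z11, Z12}, which is all 12 points.
Only F contains Z2, so F is forced; the remaining 7 points need at least 3 more groups (each remaining group adds at most 3) — so at least 4 groups are needed, and 4 is optimal.

4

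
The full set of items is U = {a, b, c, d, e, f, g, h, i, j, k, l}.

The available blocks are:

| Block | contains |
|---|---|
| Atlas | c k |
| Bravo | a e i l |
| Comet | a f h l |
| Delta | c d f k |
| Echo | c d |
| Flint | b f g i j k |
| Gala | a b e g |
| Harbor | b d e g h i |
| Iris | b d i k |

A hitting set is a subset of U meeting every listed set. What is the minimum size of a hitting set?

Take T = {a, d, k}. Each listed block contains at least one of these, so T is a hitting set of size 3.
No choice of 2 items meets every block, so 3 is the minimum.

3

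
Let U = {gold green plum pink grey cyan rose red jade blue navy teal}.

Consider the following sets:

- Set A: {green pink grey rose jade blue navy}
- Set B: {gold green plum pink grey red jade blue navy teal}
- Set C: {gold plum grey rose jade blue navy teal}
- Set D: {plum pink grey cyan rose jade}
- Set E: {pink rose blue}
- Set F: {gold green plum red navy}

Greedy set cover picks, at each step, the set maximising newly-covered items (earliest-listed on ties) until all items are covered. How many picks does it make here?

Greedy: pick B (covers 10 new) → pick D (covers 2 new). Total picks: 2.

2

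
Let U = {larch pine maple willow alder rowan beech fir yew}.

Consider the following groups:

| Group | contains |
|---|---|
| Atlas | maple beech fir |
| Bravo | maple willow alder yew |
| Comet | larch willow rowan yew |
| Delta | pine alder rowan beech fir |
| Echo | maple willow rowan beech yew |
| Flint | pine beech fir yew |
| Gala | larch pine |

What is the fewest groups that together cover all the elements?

3

Bravo, Delta, and Gala cover everything between them: the union {larch, pine, maple, willow, alder, rowan, beech, fir, yew} is all of U.
No 2 of the 7 groups cover everything (all 21 combinations miss at least one element), so 3 is optimal.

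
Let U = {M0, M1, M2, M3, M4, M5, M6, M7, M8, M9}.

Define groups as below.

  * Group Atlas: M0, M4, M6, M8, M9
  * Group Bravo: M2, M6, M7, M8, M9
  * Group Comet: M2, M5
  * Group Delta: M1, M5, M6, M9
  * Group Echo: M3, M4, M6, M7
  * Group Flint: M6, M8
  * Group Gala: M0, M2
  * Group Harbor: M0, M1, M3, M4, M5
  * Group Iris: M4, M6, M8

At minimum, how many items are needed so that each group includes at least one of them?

3

H = {M2, M4, M6} meets every group (each contains at least one member of H), and |H| = 3.
No choice of 2 items meets every group, so 3 is the minimum.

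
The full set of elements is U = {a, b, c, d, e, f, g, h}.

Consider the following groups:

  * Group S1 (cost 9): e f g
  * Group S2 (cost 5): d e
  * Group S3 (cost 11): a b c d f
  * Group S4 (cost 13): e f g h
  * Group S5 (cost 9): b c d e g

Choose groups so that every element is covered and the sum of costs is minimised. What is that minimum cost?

S3, S4 together cover every element (S3 ∪ S4 = {a, b, c, d, e, f, g, h}); total cost 11 + 13 = 24.
The greedy pick S5, S3, S4 costs 33; no covering selection beats 24.

24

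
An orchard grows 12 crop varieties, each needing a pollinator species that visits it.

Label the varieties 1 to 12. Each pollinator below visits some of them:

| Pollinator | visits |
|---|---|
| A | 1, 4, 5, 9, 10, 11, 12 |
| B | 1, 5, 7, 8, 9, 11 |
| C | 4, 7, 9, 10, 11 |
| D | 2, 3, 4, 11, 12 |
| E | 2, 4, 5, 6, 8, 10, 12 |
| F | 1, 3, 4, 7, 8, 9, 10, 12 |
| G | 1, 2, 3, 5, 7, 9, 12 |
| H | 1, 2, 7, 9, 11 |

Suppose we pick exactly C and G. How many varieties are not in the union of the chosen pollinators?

2

Union of C, G = {1, 2, 3, 4, 5, 7, 9, 10, 11, 12}.
Not covered: 6, 8 — 2 varieties.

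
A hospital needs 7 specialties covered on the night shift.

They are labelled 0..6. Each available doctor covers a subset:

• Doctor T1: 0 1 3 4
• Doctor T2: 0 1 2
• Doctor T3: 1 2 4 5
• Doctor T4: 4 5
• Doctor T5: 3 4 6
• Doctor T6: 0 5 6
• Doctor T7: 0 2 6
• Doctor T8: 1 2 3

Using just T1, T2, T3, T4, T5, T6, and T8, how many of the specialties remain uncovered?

0

Union of T1, T2, T3, T4, T5, T6, T8 = {0, 1, 2, 3, 4, 5, 6} — that's every specialty, so 0 are uncovered.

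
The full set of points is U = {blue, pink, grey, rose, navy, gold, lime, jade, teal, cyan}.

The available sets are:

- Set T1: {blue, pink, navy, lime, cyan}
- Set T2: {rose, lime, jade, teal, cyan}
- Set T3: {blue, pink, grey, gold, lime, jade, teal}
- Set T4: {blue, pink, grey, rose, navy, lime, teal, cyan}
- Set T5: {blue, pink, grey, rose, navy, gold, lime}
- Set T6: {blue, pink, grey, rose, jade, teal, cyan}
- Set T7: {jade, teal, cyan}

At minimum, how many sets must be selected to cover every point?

2

T2 and T5 together: T2 ∪ T5 = {blue, pink, grey, rose, navy, gold, lime, jade, teal, cyan} — every point is covered.
No single set has all 10 points (the largest, T4, has 8), so 2 is optimal.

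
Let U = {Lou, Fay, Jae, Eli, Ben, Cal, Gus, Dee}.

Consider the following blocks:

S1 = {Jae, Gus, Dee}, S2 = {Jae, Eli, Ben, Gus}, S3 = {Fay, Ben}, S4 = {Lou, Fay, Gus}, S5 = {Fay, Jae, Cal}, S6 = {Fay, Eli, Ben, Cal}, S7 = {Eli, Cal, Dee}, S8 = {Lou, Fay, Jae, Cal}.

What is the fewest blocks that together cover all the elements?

3

Take {S1, S6, S8}. Their union is {Lou, Fay, Jae, Eli, Ben, Cal, Gus, Dee}, which is all 8 elements.
No 2 of the 8 blocks cover everything (all 28 combinations miss at least one element), so 3 is optimal.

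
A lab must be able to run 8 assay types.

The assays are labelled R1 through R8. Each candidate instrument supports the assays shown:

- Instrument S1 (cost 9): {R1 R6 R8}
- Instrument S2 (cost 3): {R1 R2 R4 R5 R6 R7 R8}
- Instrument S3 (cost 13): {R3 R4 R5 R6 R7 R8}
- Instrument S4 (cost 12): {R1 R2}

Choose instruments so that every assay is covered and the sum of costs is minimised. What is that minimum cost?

S2, S3 together cover every assay (S2 ∪ S3 = {R1, R2, R3, R4, R5, R6, R7, R8}); total cost 3 + 13 = 16.
No covering selection has total cost below 16.

16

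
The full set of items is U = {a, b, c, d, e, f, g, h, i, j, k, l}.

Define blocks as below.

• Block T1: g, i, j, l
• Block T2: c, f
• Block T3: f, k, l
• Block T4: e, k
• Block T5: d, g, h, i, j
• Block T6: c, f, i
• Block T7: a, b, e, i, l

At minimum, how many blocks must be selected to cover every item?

4

T2, T3, T5, and T7 cover everything between them: the union {a, b, c, d, e, f, g, h, i, j, k, l} is all of U.
No 3 of the 7 blocks cover everything (all 35 combinations miss at least one item), so 4 is optimal.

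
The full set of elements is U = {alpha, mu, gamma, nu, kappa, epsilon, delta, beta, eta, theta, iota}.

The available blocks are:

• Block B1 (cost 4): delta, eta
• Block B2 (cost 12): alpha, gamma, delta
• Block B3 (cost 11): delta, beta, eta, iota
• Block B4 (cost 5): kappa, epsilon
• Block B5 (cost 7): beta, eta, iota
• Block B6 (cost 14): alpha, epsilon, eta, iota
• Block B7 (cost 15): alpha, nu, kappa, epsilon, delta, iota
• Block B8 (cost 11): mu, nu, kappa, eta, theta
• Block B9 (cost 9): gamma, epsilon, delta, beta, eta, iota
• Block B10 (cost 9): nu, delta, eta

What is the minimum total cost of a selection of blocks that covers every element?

B2, B8, B9 together cover every element (B2 ∪ B8 ∪ B9 = {alpha, mu, gamma, nu, kappa, epsilon, delta, beta, eta, theta, iota}); total cost 12 + 11 + 9 = 32.
No covering selection has total cost below 32.

32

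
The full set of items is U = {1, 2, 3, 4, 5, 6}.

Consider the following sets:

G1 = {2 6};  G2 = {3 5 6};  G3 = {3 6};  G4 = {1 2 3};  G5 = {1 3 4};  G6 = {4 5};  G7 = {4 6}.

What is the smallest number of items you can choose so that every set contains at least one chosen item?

Take H = {1, 5, 6}. Each listed set contains at least one of these, so H is a hitting set of size 3.
No choice of 2 items meets every set, so 3 is the minimum.

3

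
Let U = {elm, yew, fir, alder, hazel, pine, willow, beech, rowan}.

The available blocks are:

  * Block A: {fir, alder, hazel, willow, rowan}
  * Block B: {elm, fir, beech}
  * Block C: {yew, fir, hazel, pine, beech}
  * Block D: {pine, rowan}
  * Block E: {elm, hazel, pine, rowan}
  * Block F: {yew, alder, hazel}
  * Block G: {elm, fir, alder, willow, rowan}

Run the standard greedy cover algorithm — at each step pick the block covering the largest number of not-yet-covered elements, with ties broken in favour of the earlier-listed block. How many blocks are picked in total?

3

Greedy: pick A (covers 5 new) → pick C (covers 3 new) → pick B (covers 1 new). Total picks: 3.
(The true minimum cover uses only 2 blocks, so greedy is not optimal here.)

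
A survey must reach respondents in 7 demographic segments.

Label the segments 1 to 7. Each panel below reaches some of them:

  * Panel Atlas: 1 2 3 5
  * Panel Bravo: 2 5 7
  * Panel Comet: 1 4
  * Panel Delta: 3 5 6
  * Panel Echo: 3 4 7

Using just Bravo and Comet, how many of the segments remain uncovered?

2

Union of Bravo, Comet = {1, 2, 4, 5, 7}.
Not covered: 3, 6 — 2 segments.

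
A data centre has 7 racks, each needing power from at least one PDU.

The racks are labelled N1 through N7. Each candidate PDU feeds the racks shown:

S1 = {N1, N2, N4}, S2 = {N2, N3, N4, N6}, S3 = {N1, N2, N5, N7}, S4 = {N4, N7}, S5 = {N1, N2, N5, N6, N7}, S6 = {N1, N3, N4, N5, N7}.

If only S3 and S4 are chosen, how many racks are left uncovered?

Union of S3, S4 = {N1, N2, N4, N5, N7}.
Not covered: N3, N6 — 2 racks.

2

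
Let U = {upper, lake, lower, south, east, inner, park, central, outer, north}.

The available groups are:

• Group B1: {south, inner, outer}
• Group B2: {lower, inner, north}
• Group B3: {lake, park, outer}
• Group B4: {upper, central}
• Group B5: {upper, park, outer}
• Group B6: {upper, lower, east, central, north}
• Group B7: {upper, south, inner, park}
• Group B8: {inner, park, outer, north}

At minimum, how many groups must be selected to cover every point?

Take {B1, B3, B6}. Their union is {upper, lake, lower, south, east, inner, park, central, outer, north}, which is all 10 points.
Only B3 contains lake, so B3 is forced; the remaining 7 points need at least 2 more groups (each remaining group adds at most 5) — so at least 3 groups are needed, and 3 is optimal.

3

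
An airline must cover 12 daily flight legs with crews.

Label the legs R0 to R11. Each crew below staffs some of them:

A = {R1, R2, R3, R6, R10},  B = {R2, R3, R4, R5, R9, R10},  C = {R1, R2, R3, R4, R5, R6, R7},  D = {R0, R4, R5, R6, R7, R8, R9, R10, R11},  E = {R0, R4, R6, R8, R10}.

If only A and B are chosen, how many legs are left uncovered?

Union of A, B = {R1, R2, R3, R4, R5, R6, R9, R10}.
Not covered: R0, R7, R8, R11 — 4 legs.

4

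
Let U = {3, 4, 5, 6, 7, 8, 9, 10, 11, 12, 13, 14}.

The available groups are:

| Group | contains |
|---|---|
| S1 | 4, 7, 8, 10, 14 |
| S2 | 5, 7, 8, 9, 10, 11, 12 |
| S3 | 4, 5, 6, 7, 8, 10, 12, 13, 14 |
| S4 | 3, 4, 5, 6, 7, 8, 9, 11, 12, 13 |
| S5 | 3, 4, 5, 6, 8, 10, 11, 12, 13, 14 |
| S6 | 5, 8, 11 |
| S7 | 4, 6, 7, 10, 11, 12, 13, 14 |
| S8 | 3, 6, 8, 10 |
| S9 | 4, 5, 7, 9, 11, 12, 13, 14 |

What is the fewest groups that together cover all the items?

2

S2 and S5 cover everything between them: the union {3, 4, 5, 6, 7, 8, 9, 10, 11, 12, 13, 14} is all of U.
No single group has all 12 items (the largest, S4, has 10), so 2 is optimal.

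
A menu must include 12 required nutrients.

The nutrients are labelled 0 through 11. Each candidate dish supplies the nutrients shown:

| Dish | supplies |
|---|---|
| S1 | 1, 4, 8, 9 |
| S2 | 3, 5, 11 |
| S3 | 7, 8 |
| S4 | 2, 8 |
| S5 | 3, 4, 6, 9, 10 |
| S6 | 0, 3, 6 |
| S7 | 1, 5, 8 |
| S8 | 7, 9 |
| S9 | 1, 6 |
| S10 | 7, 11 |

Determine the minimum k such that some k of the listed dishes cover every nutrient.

Take {S4, S5, S6, S7, S10}. Their union is {0, 1, 2, 3, 4, 5, 6, 7, 8, 9, 10, 11}, which is all 12 nutrients.
No 4 of the 10 dishes cover everything (all 210 combinations miss at least one nutrient), so 5 is optimal.

5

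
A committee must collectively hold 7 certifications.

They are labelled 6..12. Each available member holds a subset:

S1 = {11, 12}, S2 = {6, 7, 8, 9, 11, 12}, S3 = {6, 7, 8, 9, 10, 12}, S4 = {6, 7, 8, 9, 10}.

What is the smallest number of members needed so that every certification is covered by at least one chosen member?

Take {S1, S3}. Their union is {6, 7, 8, 9, 10, 11, 12}, which is all 7 certifications.
No single member has all 7 certifications (the largest, S2, has 6), so 2 is optimal.

2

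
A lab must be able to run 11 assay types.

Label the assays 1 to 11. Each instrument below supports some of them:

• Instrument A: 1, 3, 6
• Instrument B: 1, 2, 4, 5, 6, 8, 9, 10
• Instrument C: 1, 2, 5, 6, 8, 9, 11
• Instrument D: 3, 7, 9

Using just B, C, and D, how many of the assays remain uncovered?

Union of B, C, D = {1, 2, 3, 4, 5, 6, 7, 8, 9, 10, 11} — that's every assay, so 0 are uncovered.

0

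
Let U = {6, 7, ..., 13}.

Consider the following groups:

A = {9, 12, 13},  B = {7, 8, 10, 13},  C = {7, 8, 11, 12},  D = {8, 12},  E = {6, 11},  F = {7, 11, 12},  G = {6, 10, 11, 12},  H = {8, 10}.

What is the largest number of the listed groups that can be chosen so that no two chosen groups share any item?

3

A, E, H are pairwise disjoint (A={9,12,13}; E={6,11}; H={8,10}).
Every remaining group overlaps one of these, and no 4 of the listed groups are pairwise disjoint, so 3 is the maximum.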